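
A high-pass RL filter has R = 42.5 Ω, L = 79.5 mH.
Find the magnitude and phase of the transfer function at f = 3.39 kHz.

Step 1 — Angular frequency: ω = 2π·3390 = 2.13e+04 rad/s.
Step 2 — Transfer function: H(jω) = jωL/(R + jωL).
Step 3 — Numerator jωL = j·1693; denominator R + jωL = 42.5 + j1693.
Step 4 — H = 0.9994 + j0.02508.
Step 5 — Magnitude: |H| = 0.9997 (-0.0 dB); phase: φ = 1.4°.

|H| = 0.9997 (-0.0 dB), φ = 1.4°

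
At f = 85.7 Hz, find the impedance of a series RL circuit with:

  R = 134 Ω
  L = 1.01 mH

Step 1 — Angular frequency: ω = 2π·f = 2π·85.7 = 538.5 rad/s.
Step 2 — Component impedances:
  R: Z = R = 134 Ω
  L: Z = jωL = j·538.5·0.00101 = 0 + j0.5439 Ω
Step 3 — Series combination: Z_total = R + L = 134 + j0.5439 Ω = 134∠0.2° Ω.

Z = 134 + j0.5439 Ω = 134∠0.2° Ω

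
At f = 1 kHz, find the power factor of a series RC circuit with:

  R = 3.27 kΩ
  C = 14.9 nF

Step 1 — Angular frequency: ω = 2π·f = 2π·1000 = 6283 rad/s.
Step 2 — Component impedances:
  R: Z = R = 3270 Ω
  C: Z = 1/(jωC) = -j/(ω·C) = 0 - j1.068e+04 Ω
Step 3 — Series combination: Z_total = R + C = 3270 - j1.068e+04 Ω = 1.117e+04∠-73.0° Ω.
Step 4 — Power factor: PF = cos(φ) = Re(Z)/|Z| = 3270/1.117e+04 = 0.2927.
Step 5 — Type: Im(Z) = -1.068e+04 ⇒ leading (phase φ = -73.0°).

PF = 0.2927 (leading, φ = -73.0°)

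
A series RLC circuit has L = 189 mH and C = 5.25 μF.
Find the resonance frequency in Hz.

Step 1 — Resonance condition Im(Z)=0 gives ω₀ = 1/√(LC).
Step 2 — ω₀ = 1/√(0.189·5.25e-06) = 1004 rad/s.
Step 3 — f₀ = ω₀/(2π) = 159.8 Hz.

f₀ = 159.8 Hz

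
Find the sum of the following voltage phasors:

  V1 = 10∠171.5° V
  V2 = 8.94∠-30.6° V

Step 1 — Convert each phasor to rectangular form:
  V1 = 10·(cos(171.5°) + j·sin(171.5°)) = -9.89 + j1.478 V
  V2 = 8.94·(cos(-30.6°) + j·sin(-30.6°)) = 7.695 - j4.551 V
Step 2 — Sum components: V_total = -2.195 - j3.073 V.
Step 3 — Convert to polar: |V_total| = 3.776 V, ∠V_total = -125.5°.

V_total = 3.776∠-125.5° V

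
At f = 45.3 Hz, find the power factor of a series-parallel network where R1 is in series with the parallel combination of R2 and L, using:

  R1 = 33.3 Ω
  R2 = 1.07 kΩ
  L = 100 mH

Step 1 — Angular frequency: ω = 2π·f = 2π·45.3 = 284.6 rad/s.
Step 2 — Component impedances:
  R1: Z = R = 33.3 Ω
  R2: Z = R = 1070 Ω
  L: Z = jωL = j·284.6·0.1 = 0 + j28.46 Ω
Step 3 — Parallel branch: R2 || L = 1/(1/R2 + 1/L) = 0.7566 + j28.44 Ω.
Step 4 — Series with R1: Z_total = R1 + (R2 || L) = 34.06 + j28.44 Ω = 44.37∠39.9° Ω.
Step 5 — Power factor: PF = cos(φ) = Re(Z)/|Z| = 34.057/44.372 = 0.7675.
Step 6 — Type: Im(Z) = 28.44 ⇒ lagging (phase φ = 39.9°).

PF = 0.7675 (lagging, φ = 39.9°)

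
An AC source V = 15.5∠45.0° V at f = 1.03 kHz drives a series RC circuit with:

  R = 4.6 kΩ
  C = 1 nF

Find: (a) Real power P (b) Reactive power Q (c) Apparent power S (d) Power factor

Step 1 — Angular frequency: ω = 2π·f = 2π·1030 = 6472 rad/s.
Step 2 — Component impedances:
  R: Z = R = 4600 Ω
  C: Z = 1/(jωC) = -j/(ω·C) = 0 - j1.545e+05 Ω
Step 3 — Series combination: Z_total = R + C = 4600 - j1.545e+05 Ω = 1.546e+05∠-88.3° Ω.
Step 4 — Source phasor: V = 15.5∠45.0° V = 10.96 + j10.96 V.
Step 5 — Current: I = V / Z = -6.876e-05 + j7.298e-05 A = 0.0001003∠133.3° A.
Step 6 — Complex power: S = V·I* = 4.625e-05 - j0.001553 VA.
Step 7 — Real power: P = Re(S) = 4.625e-05 W.
Step 8 — Reactive power: Q = Im(S) = -0.001553 VAR.
Step 9 — Apparent power: |S| = 0.001554 VA.
Step 10 — Power factor: PF = P/|S| = 0.02976 (leading).

(a) P = 4.625e-05 W  (b) Q = -0.001553 VAR  (c) S = 0.001554 VA  (d) PF = 0.02976 (leading)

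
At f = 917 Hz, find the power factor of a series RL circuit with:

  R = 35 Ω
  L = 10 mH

Step 1 — Angular frequency: ω = 2π·f = 2π·917 = 5762 rad/s.
Step 2 — Component impedances:
  R: Z = R = 35 Ω
  L: Z = jωL = j·5762·0.01 = 0 + j57.62 Ω
Step 3 — Series combination: Z_total = R + L = 35 + j57.62 Ω = 67.41∠58.7° Ω.
Step 4 — Power factor: PF = cos(φ) = Re(Z)/|Z| = 35/67.41 = 0.5192.
Step 5 — Type: Im(Z) = 57.62 ⇒ lagging (phase φ = 58.7°).

PF = 0.5192 (lagging, φ = 58.7°)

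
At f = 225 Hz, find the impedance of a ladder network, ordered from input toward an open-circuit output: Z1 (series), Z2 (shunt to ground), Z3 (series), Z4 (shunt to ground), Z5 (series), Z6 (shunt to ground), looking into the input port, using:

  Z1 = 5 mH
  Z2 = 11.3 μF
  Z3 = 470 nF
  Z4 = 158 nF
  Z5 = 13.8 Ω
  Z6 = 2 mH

Step 1 — Angular frequency: ω = 2π·f = 2π·225 = 1414 rad/s.
Step 2 — Component impedances:
  Z1: Z = jωL = j·1414·0.005 = 0 + j7.069 Ω
  Z2: Z = 1/(jωC) = -j/(ω·C) = 0 - j62.6 Ω
  Z3: Z = 1/(jωC) = -j/(ω·C) = 0 - j1505 Ω
  Z4: Z = 1/(jωC) = -j/(ω·C) = 0 - j4477 Ω
  Z5: Z = R = 13.8 Ω
  Z6: Z = jωL = j·1414·0.002 = 0 + j2.827 Ω
Step 3 — Ladder network (open output): work backward from the far end, alternating series and parallel combinations. Z_in = 0.02211 - j53.03 Ω = 53.03∠-90.0° Ω.

Z = 0.02211 - j53.03 Ω = 53.03∠-90.0° Ω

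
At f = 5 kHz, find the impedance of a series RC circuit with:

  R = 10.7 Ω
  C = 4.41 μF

Step 1 — Angular frequency: ω = 2π·f = 2π·5000 = 3.142e+04 rad/s.
Step 2 — Component impedances:
  R: Z = R = 10.7 Ω
  C: Z = 1/(jωC) = -j/(ω·C) = 0 - j7.218 Ω
Step 3 — Series combination: Z_total = R + C = 10.7 - j7.218 Ω = 12.91∠-34.0° Ω.

Z = 10.7 - j7.218 Ω = 12.91∠-34.0° Ω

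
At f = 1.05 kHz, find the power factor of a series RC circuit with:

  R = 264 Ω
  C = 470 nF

Step 1 — Angular frequency: ω = 2π·f = 2π·1050 = 6597 rad/s.
Step 2 — Component impedances:
  R: Z = R = 264 Ω
  C: Z = 1/(jωC) = -j/(ω·C) = 0 - j322.5 Ω
Step 3 — Series combination: Z_total = R + C = 264 - j322.5 Ω = 416.8∠-50.7° Ω.
Step 4 — Power factor: PF = cos(φ) = Re(Z)/|Z| = 264/416.8 = 0.6334.
Step 5 — Type: Im(Z) = -322.5 ⇒ leading (phase φ = -50.7°).

PF = 0.6334 (leading, φ = -50.7°)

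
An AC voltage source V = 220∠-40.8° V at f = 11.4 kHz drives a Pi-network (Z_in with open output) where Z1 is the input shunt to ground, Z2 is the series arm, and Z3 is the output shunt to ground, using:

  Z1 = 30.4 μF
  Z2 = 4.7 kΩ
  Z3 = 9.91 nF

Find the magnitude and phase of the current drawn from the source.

Step 1 — Angular frequency: ω = 2π·f = 2π·1.14e+04 = 7.163e+04 rad/s.
Step 2 — Component impedances:
  Z1: Z = 1/(jωC) = -j/(ω·C) = 0 - j0.4592 Ω
  Z2: Z = R = 4700 Ω
  Z3: Z = 1/(jωC) = -j/(ω·C) = 0 - j1409 Ω
Step 3 — With open output, the series arm Z2 and the output shunt Z3 appear in series to ground: Z2 + Z3 = 4700 - j1409 Ω.
Step 4 — Parallel with input shunt Z1: Z_in = Z1 || (Z2 + Z3) = 4.117e-05 - j0.4592 Ω = 0.4592∠-90.0° Ω.
Step 5 — Source phasor: V = 220∠-40.8° V = 166.5 - j143.8 V.
Step 6 — Ohm's law: I = V / Z_total = (166.5 - j143.8) / (4.117e-05 - j0.4592) = 313.1 + j362.6 A.
Step 7 — Convert to polar: |I| = 479.1 A, ∠I = 49.2°.

I = 479.1∠49.2° A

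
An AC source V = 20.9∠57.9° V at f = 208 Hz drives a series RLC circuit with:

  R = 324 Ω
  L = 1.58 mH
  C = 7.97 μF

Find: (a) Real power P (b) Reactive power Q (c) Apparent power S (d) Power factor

Step 1 — Angular frequency: ω = 2π·f = 2π·208 = 1307 rad/s.
Step 2 — Component impedances:
  R: Z = R = 324 Ω
  L: Z = jωL = j·1307·0.00158 = 0 + j2.065 Ω
  C: Z = 1/(jωC) = -j/(ω·C) = 0 - j96.01 Ω
Step 3 — Series combination: Z_total = R + L + C = 324 - j93.94 Ω = 337.3∠-16.2° Ω.
Step 4 — Source phasor: V = 20.9∠57.9° V = 11.11 + j17.7 V.
Step 5 — Current: I = V / Z = 0.01701 + j0.05958 A = 0.06195∠74.1° A.
Step 6 — Complex power: S = V·I* = 1.244 - j0.3606 VA.
Step 7 — Real power: P = Re(S) = 1.244 W.
Step 8 — Reactive power: Q = Im(S) = -0.3606 VAR.
Step 9 — Apparent power: |S| = 1.295 VA.
Step 10 — Power factor: PF = P/|S| = 0.9604 (leading).

(a) P = 1.244 W  (b) Q = -0.3606 VAR  (c) S = 1.295 VA  (d) PF = 0.9604 (leading)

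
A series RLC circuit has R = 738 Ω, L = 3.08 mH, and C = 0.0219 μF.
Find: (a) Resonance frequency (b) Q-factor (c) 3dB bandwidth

Step 1 — Resonance condition Im(Z)=0 gives ω₀ = 1/√(LC).
Step 2 — ω₀ = 1/√(0.00308·2.19e-08) = 1.218e+05 rad/s.
Step 3 — f₀ = ω₀/(2π) = 1.938e+04 Hz.
Step 4 — Series Q: Q = ω₀L/R = 1.218e+05·0.00308/738 = 0.5082.
Step 5 — 3dB bandwidth: Δω = ω₀/Q = 2.396e+05 rad/s; BW = Δω/(2π) = 3.814e+04 Hz.

(a) f₀ = 1.938e+04 Hz  (b) Q = 0.5082  (c) BW = 3.814e+04 Hz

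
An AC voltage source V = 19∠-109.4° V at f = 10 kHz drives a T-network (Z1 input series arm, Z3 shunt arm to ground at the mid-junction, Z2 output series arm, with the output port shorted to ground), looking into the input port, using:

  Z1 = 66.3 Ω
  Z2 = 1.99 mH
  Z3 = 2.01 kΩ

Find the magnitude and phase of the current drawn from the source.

Step 1 — Angular frequency: ω = 2π·f = 2π·1e+04 = 6.283e+04 rad/s.
Step 2 — Component impedances:
  Z1: Z = R = 66.3 Ω
  Z2: Z = jωL = j·6.283e+04·0.00199 = 0 + j125 Ω
  Z3: Z = R = 2010 Ω
Step 3 — With the output port shorted to ground, the output series arm Z2 runs from the junction to ground; the shunt arm Z3 also runs from the junction to ground. They appear in parallel: Z3 || Z2 = 7.748 + j124.6 Ω.
Step 4 — Series with input arm Z1: Z_in = Z1 + (Z3 || Z2) = 74.05 + j124.6 Ω = 144.9∠59.3° Ω.
Step 5 — Source phasor: V = 19∠-109.4° V = -6.311 - j17.92 V.
Step 6 — Ohm's law: I = V / Z_total = (-6.311 - j17.92) / (74.05 + j124.6) = -0.1286 - j0.02576 A.
Step 7 — Convert to polar: |I| = 0.1311 A, ∠I = -168.7°.

I = 0.1311∠-168.7° A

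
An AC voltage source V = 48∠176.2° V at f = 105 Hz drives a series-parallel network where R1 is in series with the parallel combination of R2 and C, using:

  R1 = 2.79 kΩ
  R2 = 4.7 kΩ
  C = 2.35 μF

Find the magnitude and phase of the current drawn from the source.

Step 1 — Angular frequency: ω = 2π·f = 2π·105 = 659.7 rad/s.
Step 2 — Component impedances:
  R1: Z = R = 2790 Ω
  R2: Z = R = 4700 Ω
  C: Z = 1/(jωC) = -j/(ω·C) = 0 - j645 Ω
Step 3 — Parallel branch: R2 || C = 1/(1/R2 + 1/C) = 86.88 - j633.1 Ω.
Step 4 — Series with R1: Z_total = R1 + (R2 || C) = 2877 - j633.1 Ω = 2946∠-12.4° Ω.
Step 5 — Source phasor: V = 48∠176.2° V = -47.89 + j3.181 V.
Step 6 — Ohm's law: I = V / Z_total = (-47.89 + j3.181) / (2877 - j633.1) = -0.01611 - j0.00244 A.
Step 7 — Convert to polar: |I| = 0.01629 A, ∠I = -171.4°.

I = 0.01629∠-171.4° A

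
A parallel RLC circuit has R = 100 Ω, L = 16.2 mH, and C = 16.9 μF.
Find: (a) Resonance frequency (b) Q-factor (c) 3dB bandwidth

Step 1 — Resonance: ω₀ = 1/√(LC) = 1/√(0.0162·1.69e-05) = 1911 rad/s.
Step 2 — f₀ = ω₀/(2π) = 304.2 Hz.
Step 3 — Parallel Q: Q = R/(ω₀L) = 100/(1911·0.0162) = 3.23.
Step 4 — Bandwidth: Δω = ω₀/Q = 591.7 rad/s; BW = Δω/(2π) = 94.17 Hz.

(a) f₀ = 304.2 Hz  (b) Q = 3.23  (c) BW = 94.17 Hz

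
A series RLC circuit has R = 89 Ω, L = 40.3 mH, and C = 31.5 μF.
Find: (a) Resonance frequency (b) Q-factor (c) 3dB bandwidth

Step 1 — Resonance condition Im(Z)=0 gives ω₀ = 1/√(LC).
Step 2 — ω₀ = 1/√(0.0403·3.15e-05) = 887.5 rad/s.
Step 3 — f₀ = ω₀/(2π) = 141.3 Hz.
Step 4 — Series Q: Q = ω₀L/R = 887.5·0.0403/89 = 0.4019.
Step 5 — 3dB bandwidth: Δω = ω₀/Q = 2208 rad/s; BW = Δω/(2π) = 351.5 Hz.

(a) f₀ = 141.3 Hz  (b) Q = 0.4019  (c) BW = 351.5 Hz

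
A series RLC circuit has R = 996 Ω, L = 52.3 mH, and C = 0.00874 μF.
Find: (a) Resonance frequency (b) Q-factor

Step 1 — Resonance condition Im(Z)=0 gives ω₀ = 1/√(LC).
Step 2 — ω₀ = 1/√(0.0523·8.74e-09) = 4.677e+04 rad/s.
Step 3 — f₀ = ω₀/(2π) = 7444 Hz.
Step 4 — Series Q: Q = ω₀L/R = 4.677e+04·0.0523/996 = 2.456.

(a) f₀ = 7444 Hz  (b) Q = 2.456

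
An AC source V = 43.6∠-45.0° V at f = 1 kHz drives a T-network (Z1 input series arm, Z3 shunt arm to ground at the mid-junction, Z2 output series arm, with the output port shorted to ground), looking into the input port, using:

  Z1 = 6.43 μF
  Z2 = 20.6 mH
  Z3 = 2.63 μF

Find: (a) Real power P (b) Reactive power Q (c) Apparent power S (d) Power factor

Step 1 — Angular frequency: ω = 2π·f = 2π·1000 = 6283 rad/s.
Step 2 — Component impedances:
  Z1: Z = 1/(jωC) = -j/(ω·C) = 0 - j24.75 Ω
  Z2: Z = jωL = j·6283·0.0206 = 0 + j129.4 Ω
  Z3: Z = 1/(jωC) = -j/(ω·C) = 0 - j60.52 Ω
Step 3 — With the output port shorted to ground, the output series arm Z2 runs from the junction to ground; the shunt arm Z3 also runs from the junction to ground. They appear in parallel: Z3 || Z2 = 0 - j113.7 Ω.
Step 4 — Series with input arm Z1: Z_in = Z1 + (Z3 || Z2) = 0 - j138.4 Ω = 138.4∠-90.0° Ω.
Step 5 — Source phasor: V = 43.6∠-45.0° V = 30.83 - j30.83 V.
Step 6 — Current: I = V / Z = 0.2228 + j0.2228 A = 0.315∠45.0° A.
Step 7 — Complex power: S = V·I* = 0 - j13.73 VA.
Step 8 — Real power: P = Re(S) = 0 W.
Step 9 — Reactive power: Q = Im(S) = -13.73 VAR.
Step 10 — Apparent power: |S| = 13.73 VA.
Step 11 — Power factor: PF = P/|S| = 0 (leading).

(a) P = 0 W  (b) Q = -13.73 VAR  (c) S = 13.73 VA  (d) PF = 0 (leading)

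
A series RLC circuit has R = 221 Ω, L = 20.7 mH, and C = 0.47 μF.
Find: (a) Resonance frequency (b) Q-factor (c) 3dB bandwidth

Step 1 — Resonance condition Im(Z)=0 gives ω₀ = 1/√(LC).
Step 2 — ω₀ = 1/√(0.0207·4.7e-07) = 1.014e+04 rad/s.
Step 3 — f₀ = ω₀/(2π) = 1614 Hz.
Step 4 — Series Q: Q = ω₀L/R = 1.014e+04·0.0207/221 = 0.9496.
Step 5 — 3dB bandwidth: Δω = ω₀/Q = 1.068e+04 rad/s; BW = Δω/(2π) = 1699 Hz.

(a) f₀ = 1614 Hz  (b) Q = 0.9496  (c) BW = 1699 Hz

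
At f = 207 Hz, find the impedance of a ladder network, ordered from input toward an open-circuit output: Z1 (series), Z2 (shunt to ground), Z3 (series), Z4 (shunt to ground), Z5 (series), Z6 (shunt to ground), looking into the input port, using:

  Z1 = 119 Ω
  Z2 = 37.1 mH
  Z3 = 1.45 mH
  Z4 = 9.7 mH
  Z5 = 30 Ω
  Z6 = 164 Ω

Step 1 — Angular frequency: ω = 2π·f = 2π·207 = 1301 rad/s.
Step 2 — Component impedances:
  Z1: Z = R = 119 Ω
  Z2: Z = jωL = j·1301·0.0371 = 0 + j48.25 Ω
  Z3: Z = jωL = j·1301·0.00145 = 0 + j1.886 Ω
  Z4: Z = jωL = j·1301·0.0097 = 0 + j12.62 Ω
  Z5: Z = R = 30 Ω
  Z6: Z = R = 164 Ω
Step 3 — Ladder network (open output): work backward from the far end, alternating series and parallel combinations. Z_in = 119.5 + j11.13 Ω = 120∠5.3° Ω.

Z = 119.5 + j11.13 Ω = 120∠5.3° Ω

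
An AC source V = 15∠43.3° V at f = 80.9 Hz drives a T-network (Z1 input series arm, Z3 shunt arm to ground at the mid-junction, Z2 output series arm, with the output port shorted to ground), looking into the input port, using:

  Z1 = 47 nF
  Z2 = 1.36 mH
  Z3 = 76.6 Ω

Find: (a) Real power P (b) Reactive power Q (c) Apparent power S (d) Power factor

Step 1 — Angular frequency: ω = 2π·f = 2π·80.9 = 508.3 rad/s.
Step 2 — Component impedances:
  Z1: Z = 1/(jωC) = -j/(ω·C) = 0 - j4.186e+04 Ω
  Z2: Z = jωL = j·508.3·0.00136 = 0 + j0.6913 Ω
  Z3: Z = R = 76.6 Ω
Step 3 — With the output port shorted to ground, the output series arm Z2 runs from the junction to ground; the shunt arm Z3 also runs from the junction to ground. They appear in parallel: Z3 || Z2 = 0.006238 + j0.6912 Ω.
Step 4 — Series with input arm Z1: Z_in = Z1 + (Z3 || Z2) = 0.006238 - j4.186e+04 Ω = 4.186e+04∠-90.0° Ω.
Step 5 — Source phasor: V = 15∠43.3° V = 10.92 + j10.29 V.
Step 6 — Current: I = V / Z = -0.0002458 + j0.0002608 A = 0.0003584∠133.3° A.
Step 7 — Complex power: S = V·I* = 8.012e-10 - j0.005375 VA.
Step 8 — Real power: P = Re(S) = 8.012e-10 W.
Step 9 — Reactive power: Q = Im(S) = -0.005375 VAR.
Step 10 — Apparent power: |S| = 0.005375 VA.
Step 11 — Power factor: PF = P/|S| = 1.49e-07 (leading).

(a) P = 8.012e-10 W  (b) Q = -0.005375 VAR  (c) S = 0.005375 VA  (d) PF = 1.49e-07 (leading)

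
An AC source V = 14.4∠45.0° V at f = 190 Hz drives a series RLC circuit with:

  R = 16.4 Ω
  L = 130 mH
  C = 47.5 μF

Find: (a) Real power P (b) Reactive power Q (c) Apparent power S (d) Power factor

Step 1 — Angular frequency: ω = 2π·f = 2π·190 = 1194 rad/s.
Step 2 — Component impedances:
  R: Z = R = 16.4 Ω
  L: Z = jωL = j·1194·0.13 = 0 + j155.2 Ω
  C: Z = 1/(jωC) = -j/(ω·C) = 0 - j17.63 Ω
Step 3 — Series combination: Z_total = R + L + C = 16.4 + j137.6 Ω = 138.5∠83.2° Ω.
Step 4 — Source phasor: V = 14.4∠45.0° V = 10.18 + j10.18 V.
Step 5 — Current: I = V / Z = 0.08169 - j0.06428 A = 0.1039∠-38.2° A.
Step 6 — Complex power: S = V·I* = 0.1772 + j1.486 VA.
Step 7 — Real power: P = Re(S) = 0.1772 W.
Step 8 — Reactive power: Q = Im(S) = 1.486 VAR.
Step 9 — Apparent power: |S| = 1.497 VA.
Step 10 — Power factor: PF = P/|S| = 0.1184 (lagging).

(a) P = 0.1772 W  (b) Q = 1.486 VAR  (c) S = 1.497 VA  (d) PF = 0.1184 (lagging)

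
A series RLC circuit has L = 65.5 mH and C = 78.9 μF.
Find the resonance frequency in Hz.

Step 1 — Resonance condition Im(Z)=0 gives ω₀ = 1/√(LC).
Step 2 — ω₀ = 1/√(0.0655·7.89e-05) = 439.9 rad/s.
Step 3 — f₀ = ω₀/(2π) = 70.01 Hz.

f₀ = 70.01 Hz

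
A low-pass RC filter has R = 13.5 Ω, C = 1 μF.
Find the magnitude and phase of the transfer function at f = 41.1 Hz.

Step 1 — Angular frequency: ω = 2π·41.1 = 258.2 rad/s.
Step 2 — Transfer function: H(jω) = 1/(1 + jωRC).
Step 3 — Denominator: 1 + jωRC = 1 + j·258.2·13.5·1e-06 = 1 + j0.003486.
Step 4 — H = 1 - j0.003486.
Step 5 — Magnitude: |H| = 1 (-0.0 dB); phase: φ = -0.2°.

|H| = 1 (-0.0 dB), φ = -0.2°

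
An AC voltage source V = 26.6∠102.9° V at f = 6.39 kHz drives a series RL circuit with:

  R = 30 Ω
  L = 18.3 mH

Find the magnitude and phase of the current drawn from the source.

Step 1 — Angular frequency: ω = 2π·f = 2π·6390 = 4.015e+04 rad/s.
Step 2 — Component impedances:
  R: Z = R = 30 Ω
  L: Z = jωL = j·4.015e+04·0.0183 = 0 + j734.7 Ω
Step 3 — Series combination: Z_total = R + L = 30 + j734.7 Ω = 735.3∠87.7° Ω.
Step 4 — Source phasor: V = 26.6∠102.9° V = -5.938 + j25.93 V.
Step 5 — Ohm's law: I = V / Z_total = (-5.938 + j25.93) / (30 + j734.7) = 0.0349 + j0.009507 A.
Step 6 — Convert to polar: |I| = 0.03617 A, ∠I = 15.2°.

I = 0.03617∠15.2° A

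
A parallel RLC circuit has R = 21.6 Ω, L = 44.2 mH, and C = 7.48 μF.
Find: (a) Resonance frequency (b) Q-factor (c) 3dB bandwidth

Step 1 — Resonance: ω₀ = 1/√(LC) = 1/√(0.0442·7.48e-06) = 1739 rad/s.
Step 2 — f₀ = ω₀/(2π) = 276.8 Hz.
Step 3 — Parallel Q: Q = R/(ω₀L) = 21.6/(1739·0.0442) = 0.281.
Step 4 — Bandwidth: Δω = ω₀/Q = 6189 rad/s; BW = Δω/(2π) = 985.1 Hz.

(a) f₀ = 276.8 Hz  (b) Q = 0.281  (c) BW = 985.1 Hz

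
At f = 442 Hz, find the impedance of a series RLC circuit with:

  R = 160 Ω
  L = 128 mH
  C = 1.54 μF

Step 1 — Angular frequency: ω = 2π·f = 2π·442 = 2777 rad/s.
Step 2 — Component impedances:
  R: Z = R = 160 Ω
  L: Z = jωL = j·2777·0.128 = 0 + j355.5 Ω
  C: Z = 1/(jωC) = -j/(ω·C) = 0 - j233.8 Ω
Step 3 — Series combination: Z_total = R + L + C = 160 + j121.7 Ω = 201∠37.2° Ω.

Z = 160 + j121.7 Ω = 201∠37.2° Ω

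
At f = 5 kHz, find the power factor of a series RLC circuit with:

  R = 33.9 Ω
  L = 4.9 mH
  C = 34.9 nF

Step 1 — Angular frequency: ω = 2π·f = 2π·5000 = 3.142e+04 rad/s.
Step 2 — Component impedances:
  R: Z = R = 33.9 Ω
  L: Z = jωL = j·3.142e+04·0.0049 = 0 + j153.9 Ω
  C: Z = 1/(jωC) = -j/(ω·C) = 0 - j912.1 Ω
Step 3 — Series combination: Z_total = R + L + C = 33.9 - j758.1 Ω = 758.9∠-87.4° Ω.
Step 4 — Power factor: PF = cos(φ) = Re(Z)/|Z| = 33.9/758.9 = 0.04467.
Step 5 — Type: Im(Z) = -758.1 ⇒ leading (phase φ = -87.4°).

PF = 0.04467 (leading, φ = -87.4°)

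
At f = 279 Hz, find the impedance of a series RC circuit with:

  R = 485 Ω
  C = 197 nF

Step 1 — Angular frequency: ω = 2π·f = 2π·279 = 1753 rad/s.
Step 2 — Component impedances:
  R: Z = R = 485 Ω
  C: Z = 1/(jωC) = -j/(ω·C) = 0 - j2896 Ω
Step 3 — Series combination: Z_total = R + C = 485 - j2896 Ω = 2936∠-80.5° Ω.

Z = 485 - j2896 Ω = 2936∠-80.5° Ω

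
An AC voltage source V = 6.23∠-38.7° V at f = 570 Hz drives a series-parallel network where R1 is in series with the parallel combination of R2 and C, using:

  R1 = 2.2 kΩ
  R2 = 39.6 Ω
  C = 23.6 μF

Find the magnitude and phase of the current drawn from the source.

Step 1 — Angular frequency: ω = 2π·f = 2π·570 = 3581 rad/s.
Step 2 — Component impedances:
  R1: Z = R = 2200 Ω
  R2: Z = R = 39.6 Ω
  C: Z = 1/(jωC) = -j/(ω·C) = 0 - j11.83 Ω
Step 3 — Parallel branch: R2 || C = 1/(1/R2 + 1/C) = 3.245 - j10.86 Ω.
Step 4 — Series with R1: Z_total = R1 + (R2 || C) = 2203 - j10.86 Ω = 2203∠-0.3° Ω.
Step 5 — Source phasor: V = 6.23∠-38.7° V = 4.862 - j3.895 V.
Step 6 — Ohm's law: I = V / Z_total = (4.862 - j3.895) / (2203 - j10.86) = 0.002215 - j0.001757 A.
Step 7 — Convert to polar: |I| = 0.002828 A, ∠I = -38.4°.

I = 0.002828∠-38.4° A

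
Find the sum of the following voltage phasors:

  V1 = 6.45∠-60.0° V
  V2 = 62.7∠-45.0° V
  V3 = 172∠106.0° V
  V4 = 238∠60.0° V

Step 1 — Convert each phasor to rectangular form:
  V1 = 6.45·(cos(-60.0°) + j·sin(-60.0°)) = 3.225 - j5.586 V
  V2 = 62.7·(cos(-45.0°) + j·sin(-45.0°)) = 44.34 - j44.34 V
  V3 = 172·(cos(106.0°) + j·sin(106.0°)) = -47.41 + j165.3 V
  V4 = 238·(cos(60.0°) + j·sin(60.0°)) = 119 + j206.1 V
Step 2 — Sum components: V_total = 119.2 + j321.5 V.
Step 3 — Convert to polar: |V_total| = 342.9 V, ∠V_total = 69.7°.

V_total = 342.9∠69.7° V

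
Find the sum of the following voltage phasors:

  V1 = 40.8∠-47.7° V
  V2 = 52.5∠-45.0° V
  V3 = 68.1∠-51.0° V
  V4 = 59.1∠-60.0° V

Step 1 — Convert each phasor to rectangular form:
  V1 = 40.8·(cos(-47.7°) + j·sin(-47.7°)) = 27.46 - j30.18 V
  V2 = 52.5·(cos(-45.0°) + j·sin(-45.0°)) = 37.12 - j37.12 V
  V3 = 68.1·(cos(-51.0°) + j·sin(-51.0°)) = 42.86 - j52.92 V
  V4 = 59.1·(cos(-60.0°) + j·sin(-60.0°)) = 29.55 - j51.18 V
Step 2 — Sum components: V_total = 137 - j171.4 V.
Step 3 — Convert to polar: |V_total| = 219.4 V, ∠V_total = -51.4°.

V_total = 219.4∠-51.4° V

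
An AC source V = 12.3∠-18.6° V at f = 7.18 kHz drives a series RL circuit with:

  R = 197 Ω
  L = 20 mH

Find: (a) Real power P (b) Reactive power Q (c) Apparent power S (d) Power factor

Step 1 — Angular frequency: ω = 2π·f = 2π·7180 = 4.511e+04 rad/s.
Step 2 — Component impedances:
  R: Z = R = 197 Ω
  L: Z = jωL = j·4.511e+04·0.02 = 0 + j902.3 Ω
Step 3 — Series combination: Z_total = R + L = 197 + j902.3 Ω = 923.5∠77.7° Ω.
Step 4 — Source phasor: V = 12.3∠-18.6° V = 11.66 - j3.923 V.
Step 5 — Current: I = V / Z = -0.001458 - j0.01324 A = 0.01332∠-96.3° A.
Step 6 — Complex power: S = V·I* = 0.03494 + j0.16 VA.
Step 7 — Real power: P = Re(S) = 0.03494 W.
Step 8 — Reactive power: Q = Im(S) = 0.16 VAR.
Step 9 — Apparent power: |S| = 0.1638 VA.
Step 10 — Power factor: PF = P/|S| = 0.2133 (lagging).

(a) P = 0.03494 W  (b) Q = 0.16 VAR  (c) S = 0.1638 VA  (d) PF = 0.2133 (lagging)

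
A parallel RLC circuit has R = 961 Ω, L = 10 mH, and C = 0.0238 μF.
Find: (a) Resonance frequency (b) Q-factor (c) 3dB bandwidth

Step 1 — Resonance: ω₀ = 1/√(LC) = 1/√(0.01·2.38e-08) = 6.482e+04 rad/s.
Step 2 — f₀ = ω₀/(2π) = 1.032e+04 Hz.
Step 3 — Parallel Q: Q = R/(ω₀L) = 961/(6.482e+04·0.01) = 1.483.
Step 4 — Bandwidth: Δω = ω₀/Q = 4.372e+04 rad/s; BW = Δω/(2π) = 6959 Hz.

(a) f₀ = 1.032e+04 Hz  (b) Q = 1.483  (c) BW = 6959 Hz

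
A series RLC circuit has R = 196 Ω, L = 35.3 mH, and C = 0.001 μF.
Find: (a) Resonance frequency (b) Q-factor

Step 1 — Resonance condition Im(Z)=0 gives ω₀ = 1/√(LC).
Step 2 — ω₀ = 1/√(0.0353·1e-09) = 1.683e+05 rad/s.
Step 3 — f₀ = ω₀/(2π) = 2.679e+04 Hz.
Step 4 — Series Q: Q = ω₀L/R = 1.683e+05·0.0353/196 = 30.31.

(a) f₀ = 2.679e+04 Hz  (b) Q = 30.31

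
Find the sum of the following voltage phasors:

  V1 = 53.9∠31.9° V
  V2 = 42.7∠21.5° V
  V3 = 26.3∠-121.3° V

Step 1 — Convert each phasor to rectangular form:
  V1 = 53.9·(cos(31.9°) + j·sin(31.9°)) = 45.76 + j28.48 V
  V2 = 42.7·(cos(21.5°) + j·sin(21.5°)) = 39.73 + j15.65 V
  V3 = 26.3·(cos(-121.3°) + j·sin(-121.3°)) = -13.66 - j22.47 V
Step 2 — Sum components: V_total = 71.83 + j21.66 V.
Step 3 — Convert to polar: |V_total| = 75.02 V, ∠V_total = 16.8°.

V_total = 75.02∠16.8° V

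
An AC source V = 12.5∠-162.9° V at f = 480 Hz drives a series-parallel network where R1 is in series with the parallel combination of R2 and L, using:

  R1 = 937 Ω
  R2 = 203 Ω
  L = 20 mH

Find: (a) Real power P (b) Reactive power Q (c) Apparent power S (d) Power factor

Step 1 — Angular frequency: ω = 2π·f = 2π·480 = 3016 rad/s.
Step 2 — Component impedances:
  R1: Z = R = 937 Ω
  R2: Z = R = 203 Ω
  L: Z = jωL = j·3016·0.02 = 0 + j60.32 Ω
Step 3 — Parallel branch: R2 || L = 1/(1/R2 + 1/L) = 16.47 + j55.43 Ω.
Step 4 — Series with R1: Z_total = R1 + (R2 || L) = 953.5 + j55.43 Ω = 955.1∠3.3° Ω.
Step 5 — Source phasor: V = 12.5∠-162.9° V = -11.95 - j3.676 V.
Step 6 — Current: I = V / Z = -0.01271 - j0.003116 A = 0.01309∠-166.2° A.
Step 7 — Complex power: S = V·I* = 0.1633 + j0.009494 VA.
Step 8 — Real power: P = Re(S) = 0.1633 W.
Step 9 — Reactive power: Q = Im(S) = 0.009494 VAR.
Step 10 — Apparent power: |S| = 0.1636 VA.
Step 11 — Power factor: PF = P/|S| = 0.9983 (lagging).

(a) P = 0.1633 W  (b) Q = 0.009494 VAR  (c) S = 0.1636 VA  (d) PF = 0.9983 (lagging)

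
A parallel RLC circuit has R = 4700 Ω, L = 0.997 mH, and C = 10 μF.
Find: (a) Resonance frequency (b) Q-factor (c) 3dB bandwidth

Step 1 — Resonance: ω₀ = 1/√(LC) = 1/√(0.000997·1e-05) = 1.002e+04 rad/s.
Step 2 — f₀ = ω₀/(2π) = 1594 Hz.
Step 3 — Parallel Q: Q = R/(ω₀L) = 4700/(1.002e+04·0.000997) = 470.7.
Step 4 — Bandwidth: Δω = ω₀/Q = 21.28 rad/s; BW = Δω/(2π) = 3.386 Hz.

(a) f₀ = 1594 Hz  (b) Q = 470.7  (c) BW = 3.386 Hz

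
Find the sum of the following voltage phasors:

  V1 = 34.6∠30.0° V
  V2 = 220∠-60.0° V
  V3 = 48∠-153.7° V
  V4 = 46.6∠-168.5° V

Step 1 — Convert each phasor to rectangular form:
  V1 = 34.6·(cos(30.0°) + j·sin(30.0°)) = 29.96 + j17.3 V
  V2 = 220·(cos(-60.0°) + j·sin(-60.0°)) = 110 - j190.5 V
  V3 = 48·(cos(-153.7°) + j·sin(-153.7°)) = -43.03 - j21.27 V
  V4 = 46.6·(cos(-168.5°) + j·sin(-168.5°)) = -45.66 - j9.291 V
Step 2 — Sum components: V_total = 51.27 - j203.8 V.
Step 3 — Convert to polar: |V_total| = 210.1 V, ∠V_total = -75.9°.

V_total = 210.1∠-75.9° V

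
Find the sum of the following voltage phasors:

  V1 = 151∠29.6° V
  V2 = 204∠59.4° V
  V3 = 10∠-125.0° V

Step 1 — Convert each phasor to rectangular form:
  V1 = 151·(cos(29.6°) + j·sin(29.6°)) = 131.3 + j74.59 V
  V2 = 204·(cos(59.4°) + j·sin(59.4°)) = 103.8 + j175.6 V
  V3 = 10·(cos(-125.0°) + j·sin(-125.0°)) = -5.736 - j8.192 V
Step 2 — Sum components: V_total = 229.4 + j242 V.
Step 3 — Convert to polar: |V_total| = 333.4 V, ∠V_total = 46.5°.

V_total = 333.4∠46.5° V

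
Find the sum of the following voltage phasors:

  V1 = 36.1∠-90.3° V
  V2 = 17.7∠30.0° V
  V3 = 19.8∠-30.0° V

Step 1 — Convert each phasor to rectangular form:
  V1 = 36.1·(cos(-90.3°) + j·sin(-90.3°)) = -0.189 - j36.1 V
  V2 = 17.7·(cos(30.0°) + j·sin(30.0°)) = 15.33 + j8.85 V
  V3 = 19.8·(cos(-30.0°) + j·sin(-30.0°)) = 17.15 - j9.9 V
Step 2 — Sum components: V_total = 32.29 - j37.15 V.
Step 3 — Convert to polar: |V_total| = 49.22 V, ∠V_total = -49.0°.

V_total = 49.22∠-49.0° V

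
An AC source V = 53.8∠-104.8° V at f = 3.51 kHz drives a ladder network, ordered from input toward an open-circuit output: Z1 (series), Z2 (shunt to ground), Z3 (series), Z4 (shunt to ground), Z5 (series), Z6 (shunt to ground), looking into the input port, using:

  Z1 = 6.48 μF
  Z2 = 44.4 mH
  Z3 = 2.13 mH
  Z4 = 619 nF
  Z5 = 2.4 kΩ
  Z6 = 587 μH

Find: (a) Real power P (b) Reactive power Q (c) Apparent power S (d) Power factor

Step 1 — Angular frequency: ω = 2π·f = 2π·3510 = 2.205e+04 rad/s.
Step 2 — Component impedances:
  Z1: Z = 1/(jωC) = -j/(ω·C) = 0 - j6.997 Ω
  Z2: Z = jωL = j·2.205e+04·0.0444 = 0 + j979.2 Ω
  Z3: Z = jωL = j·2.205e+04·0.00213 = 0 + j46.97 Ω
  Z4: Z = 1/(jωC) = -j/(ω·C) = 0 - j73.25 Ω
  Z5: Z = R = 2400 Ω
  Z6: Z = jωL = j·2.205e+04·0.000587 = 0 + j12.95 Ω
Step 3 — Ladder network (open output): work backward from the far end, alternating series and parallel combinations. Z_in = 2.359 - j33.93 Ω = 34.02∠-86.0° Ω.
Step 4 — Source phasor: V = 53.8∠-104.8° V = -13.74 - j52.02 V.
Step 5 — Current: I = V / Z = 1.497 - j0.5091 A = 1.582∠-18.8° A.
Step 6 — Complex power: S = V·I* = 5.901 - j84.88 VA.
Step 7 — Real power: P = Re(S) = 5.901 W.
Step 8 — Reactive power: Q = Im(S) = -84.88 VAR.
Step 9 — Apparent power: |S| = 85.09 VA.
Step 10 — Power factor: PF = P/|S| = 0.06935 (leading).

(a) P = 5.901 W  (b) Q = -84.88 VAR  (c) S = 85.09 VA  (d) PF = 0.06935 (leading)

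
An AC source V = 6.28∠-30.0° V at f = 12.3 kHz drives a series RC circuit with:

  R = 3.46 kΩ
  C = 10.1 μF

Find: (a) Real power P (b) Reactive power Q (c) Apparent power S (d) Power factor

Step 1 — Angular frequency: ω = 2π·f = 2π·1.23e+04 = 7.728e+04 rad/s.
Step 2 — Component impedances:
  R: Z = R = 3460 Ω
  C: Z = 1/(jωC) = -j/(ω·C) = 0 - j1.281 Ω
Step 3 — Series combination: Z_total = R + C = 3460 - j1.281 Ω = 3460∠-0.0° Ω.
Step 4 — Source phasor: V = 6.28∠-30.0° V = 5.439 - j3.14 V.
Step 5 — Current: I = V / Z = 0.001572 - j0.0009069 A = 0.001815∠-30.0° A.
Step 6 — Complex power: S = V·I* = 0.0114 - j4.22e-06 VA.
Step 7 — Real power: P = Re(S) = 0.0114 W.
Step 8 — Reactive power: Q = Im(S) = -4.22e-06 VAR.
Step 9 — Apparent power: |S| = 0.0114 VA.
Step 10 — Power factor: PF = P/|S| = 1 (leading).

(a) P = 0.0114 W  (b) Q = -4.22e-06 VAR  (c) S = 0.0114 VA  (d) PF = 1 (leading)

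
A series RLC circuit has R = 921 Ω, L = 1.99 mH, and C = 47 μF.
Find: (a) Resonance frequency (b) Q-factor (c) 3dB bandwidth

Step 1 — Resonance condition Im(Z)=0 gives ω₀ = 1/√(LC).
Step 2 — ω₀ = 1/√(0.00199·4.7e-05) = 3270 rad/s.
Step 3 — f₀ = ω₀/(2π) = 520.4 Hz.
Step 4 — Series Q: Q = ω₀L/R = 3270·0.00199/921 = 0.007065.
Step 5 — 3dB bandwidth: Δω = ω₀/Q = 4.628e+05 rad/s; BW = Δω/(2π) = 7.366e+04 Hz.

(a) f₀ = 520.4 Hz  (b) Q = 0.007065  (c) BW = 7.366e+04 Hz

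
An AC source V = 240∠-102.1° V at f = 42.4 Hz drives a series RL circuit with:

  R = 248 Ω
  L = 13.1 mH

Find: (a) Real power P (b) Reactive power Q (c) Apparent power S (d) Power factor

Step 1 — Angular frequency: ω = 2π·f = 2π·42.4 = 266.4 rad/s.
Step 2 — Component impedances:
  R: Z = R = 248 Ω
  L: Z = jωL = j·266.4·0.0131 = 0 + j3.49 Ω
Step 3 — Series combination: Z_total = R + L = 248 + j3.49 Ω = 248∠0.8° Ω.
Step 4 — Source phasor: V = 240∠-102.1° V = -50.31 - j234.7 V.
Step 5 — Current: I = V / Z = -0.2161 - j0.9432 A = 0.9676∠-102.9° A.
Step 6 — Complex power: S = V·I* = 232.2 + j3.268 VA.
Step 7 — Real power: P = Re(S) = 232.2 W.
Step 8 — Reactive power: Q = Im(S) = 3.268 VAR.
Step 9 — Apparent power: |S| = 232.2 VA.
Step 10 — Power factor: PF = P/|S| = 0.9999 (lagging).

(a) P = 232.2 W  (b) Q = 3.268 VAR  (c) S = 232.2 VA  (d) PF = 0.9999 (lagging)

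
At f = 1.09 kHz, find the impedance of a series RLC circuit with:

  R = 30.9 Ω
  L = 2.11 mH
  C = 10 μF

Step 1 — Angular frequency: ω = 2π·f = 2π·1090 = 6849 rad/s.
Step 2 — Component impedances:
  R: Z = R = 30.9 Ω
  L: Z = jωL = j·6849·0.00211 = 0 + j14.45 Ω
  C: Z = 1/(jωC) = -j/(ω·C) = 0 - j14.6 Ω
Step 3 — Series combination: Z_total = R + L + C = 30.9 - j0.1507 Ω = 30.9∠-0.3° Ω.

Z = 30.9 - j0.1507 Ω = 30.9∠-0.3° Ω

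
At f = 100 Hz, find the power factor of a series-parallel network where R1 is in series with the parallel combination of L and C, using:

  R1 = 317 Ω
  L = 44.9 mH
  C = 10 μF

Step 1 — Angular frequency: ω = 2π·f = 2π·100 = 628.3 rad/s.
Step 2 — Component impedances:
  R1: Z = R = 317 Ω
  L: Z = jωL = j·628.3·0.0449 = 0 + j28.21 Ω
  C: Z = 1/(jωC) = -j/(ω·C) = 0 - j159.2 Ω
Step 3 — Parallel branch: L || C = 1/(1/L + 1/C) = 0 + j34.29 Ω.
Step 4 — Series with R1: Z_total = R1 + (L || C) = 317 + j34.29 Ω = 318.8∠6.2° Ω.
Step 5 — Power factor: PF = cos(φ) = Re(Z)/|Z| = 317/318.85 = 0.9942.
Step 6 — Type: Im(Z) = 34.29 ⇒ lagging (phase φ = 6.2°).

PF = 0.9942 (lagging, φ = 6.2°)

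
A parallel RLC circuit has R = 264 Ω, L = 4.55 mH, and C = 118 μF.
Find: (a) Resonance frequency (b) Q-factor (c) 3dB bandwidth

Step 1 — Resonance: ω₀ = 1/√(LC) = 1/√(0.00455·0.000118) = 1365 rad/s.
Step 2 — f₀ = ω₀/(2π) = 217.2 Hz.
Step 3 — Parallel Q: Q = R/(ω₀L) = 264/(1365·0.00455) = 42.51.
Step 4 — Bandwidth: Δω = ω₀/Q = 32.1 rad/s; BW = Δω/(2π) = 5.109 Hz.

(a) f₀ = 217.2 Hz  (b) Q = 42.51  (c) BW = 5.109 Hz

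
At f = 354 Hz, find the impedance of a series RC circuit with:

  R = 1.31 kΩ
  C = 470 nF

Step 1 — Angular frequency: ω = 2π·f = 2π·354 = 2224 rad/s.
Step 2 — Component impedances:
  R: Z = R = 1310 Ω
  C: Z = 1/(jωC) = -j/(ω·C) = 0 - j956.6 Ω
Step 3 — Series combination: Z_total = R + C = 1310 - j956.6 Ω = 1622∠-36.1° Ω.

Z = 1310 - j956.6 Ω = 1622∠-36.1° Ω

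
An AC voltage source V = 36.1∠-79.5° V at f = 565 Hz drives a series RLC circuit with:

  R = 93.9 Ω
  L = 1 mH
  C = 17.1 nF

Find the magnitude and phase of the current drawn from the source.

Step 1 — Angular frequency: ω = 2π·f = 2π·565 = 3550 rad/s.
Step 2 — Component impedances:
  R: Z = R = 93.9 Ω
  L: Z = jωL = j·3550·0.001 = 0 + j3.55 Ω
  C: Z = 1/(jωC) = -j/(ω·C) = 0 - j1.647e+04 Ω
Step 3 — Series combination: Z_total = R + L + C = 93.9 - j1.647e+04 Ω = 1.647e+04∠-89.7° Ω.
Step 4 — Source phasor: V = 36.1∠-79.5° V = 6.579 - j35.5 V.
Step 5 — Ohm's law: I = V / Z_total = (6.579 - j35.5) / (93.9 - j1.647e+04) = 0.002157 + j0.0003871 A.
Step 6 — Convert to polar: |I| = 0.002192 A, ∠I = 10.2°.

I = 0.002192∠10.2° A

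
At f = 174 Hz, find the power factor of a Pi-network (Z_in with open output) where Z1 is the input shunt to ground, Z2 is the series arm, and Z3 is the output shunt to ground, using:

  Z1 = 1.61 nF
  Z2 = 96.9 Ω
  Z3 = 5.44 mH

Step 1 — Angular frequency: ω = 2π·f = 2π·174 = 1093 rad/s.
Step 2 — Component impedances:
  Z1: Z = 1/(jωC) = -j/(ω·C) = 0 - j5.681e+05 Ω
  Z2: Z = R = 96.9 Ω
  Z3: Z = jωL = j·1093·0.00544 = 0 + j5.947 Ω
Step 3 — With open output, the series arm Z2 and the output shunt Z3 appear in series to ground: Z2 + Z3 = 96.9 + j5.947 Ω.
Step 4 — Parallel with input shunt Z1: Z_in = Z1 || (Z2 + Z3) = 96.9 + j5.931 Ω = 97.08∠3.5° Ω.
Step 5 — Power factor: PF = cos(φ) = Re(Z)/|Z| = 96.9/97.08 = 0.9981.
Step 6 — Type: Im(Z) = 5.931 ⇒ lagging (phase φ = 3.5°).

PF = 0.9981 (lagging, φ = 3.5°)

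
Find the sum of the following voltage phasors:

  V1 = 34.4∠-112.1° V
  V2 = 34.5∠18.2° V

Step 1 — Convert each phasor to rectangular form:
  V1 = 34.4·(cos(-112.1°) + j·sin(-112.1°)) = -12.94 - j31.87 V
  V2 = 34.5·(cos(18.2°) + j·sin(18.2°)) = 32.77 + j10.78 V
Step 2 — Sum components: V_total = 19.83 - j21.1 V.
Step 3 — Convert to polar: |V_total| = 28.95 V, ∠V_total = -46.8°.

V_total = 28.95∠-46.8° V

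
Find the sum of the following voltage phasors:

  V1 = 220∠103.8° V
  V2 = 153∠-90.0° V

Step 1 — Convert each phasor to rectangular form:
  V1 = 220·(cos(103.8°) + j·sin(103.8°)) = -52.48 + j213.6 V
  V2 = 153·(cos(-90.0°) + j·sin(-90.0°)) = 0 - j153 V
Step 2 — Sum components: V_total = -52.48 + j60.65 V.
Step 3 — Convert to polar: |V_total| = 80.2 V, ∠V_total = 130.9°.

V_total = 80.2∠130.9° V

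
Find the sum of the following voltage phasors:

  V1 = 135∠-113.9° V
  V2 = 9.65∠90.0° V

Step 1 — Convert each phasor to rectangular form:
  V1 = 135·(cos(-113.9°) + j·sin(-113.9°)) = -54.69 - j123.4 V
  V2 = 9.65·(cos(90.0°) + j·sin(90.0°)) = 0 + j9.65 V
Step 2 — Sum components: V_total = -54.69 - j113.8 V.
Step 3 — Convert to polar: |V_total| = 126.2 V, ∠V_total = -115.7°.

V_total = 126.2∠-115.7° V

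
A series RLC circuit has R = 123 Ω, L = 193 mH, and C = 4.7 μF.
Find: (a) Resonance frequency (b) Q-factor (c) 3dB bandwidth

Step 1 — Resonance condition Im(Z)=0 gives ω₀ = 1/√(LC).
Step 2 — ω₀ = 1/√(0.193·4.7e-06) = 1050 rad/s.
Step 3 — f₀ = ω₀/(2π) = 167.1 Hz.
Step 4 — Series Q: Q = ω₀L/R = 1050·0.193/123 = 1.647.
Step 5 — 3dB bandwidth: Δω = ω₀/Q = 637.3 rad/s; BW = Δω/(2π) = 101.4 Hz.

(a) f₀ = 167.1 Hz  (b) Q = 1.647  (c) BW = 101.4 Hz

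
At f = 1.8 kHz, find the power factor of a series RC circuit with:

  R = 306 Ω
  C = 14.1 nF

Step 1 — Angular frequency: ω = 2π·f = 2π·1800 = 1.131e+04 rad/s.
Step 2 — Component impedances:
  R: Z = R = 306 Ω
  C: Z = 1/(jωC) = -j/(ω·C) = 0 - j6271 Ω
Step 3 — Series combination: Z_total = R + C = 306 - j6271 Ω = 6278∠-87.2° Ω.
Step 4 — Power factor: PF = cos(φ) = Re(Z)/|Z| = 306/6278 = 0.04874.
Step 5 — Type: Im(Z) = -6271 ⇒ leading (phase φ = -87.2°).

PF = 0.04874 (leading, φ = -87.2°)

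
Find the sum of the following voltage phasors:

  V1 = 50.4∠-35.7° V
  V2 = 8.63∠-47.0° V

Step 1 — Convert each phasor to rectangular form:
  V1 = 50.4·(cos(-35.7°) + j·sin(-35.7°)) = 40.93 - j29.41 V
  V2 = 8.63·(cos(-47.0°) + j·sin(-47.0°)) = 5.886 - j6.312 V
Step 2 — Sum components: V_total = 46.81 - j35.72 V.
Step 3 — Convert to polar: |V_total| = 58.89 V, ∠V_total = -37.3°.

V_total = 58.89∠-37.3° V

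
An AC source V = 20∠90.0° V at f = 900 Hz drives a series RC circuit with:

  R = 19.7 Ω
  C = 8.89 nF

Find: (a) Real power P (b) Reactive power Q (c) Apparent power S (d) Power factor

Step 1 — Angular frequency: ω = 2π·f = 2π·900 = 5655 rad/s.
Step 2 — Component impedances:
  R: Z = R = 19.7 Ω
  C: Z = 1/(jωC) = -j/(ω·C) = 0 - j1.989e+04 Ω
Step 3 — Series combination: Z_total = R + C = 19.7 - j1.989e+04 Ω = 1.989e+04∠-89.9° Ω.
Step 4 — Source phasor: V = 20∠90.0° V = 0 + j20 V.
Step 5 — Current: I = V / Z = -0.001005 + j9.957e-07 A = 0.001005∠179.9° A.
Step 6 — Complex power: S = V·I* = 1.991e-05 - j0.02011 VA.
Step 7 — Real power: P = Re(S) = 1.991e-05 W.
Step 8 — Reactive power: Q = Im(S) = -0.02011 VAR.
Step 9 — Apparent power: |S| = 0.02011 VA.
Step 10 — Power factor: PF = P/|S| = 0.0009904 (leading).

(a) P = 1.991e-05 W  (b) Q = -0.02011 VAR  (c) S = 0.02011 VA  (d) PF = 0.0009904 (leading)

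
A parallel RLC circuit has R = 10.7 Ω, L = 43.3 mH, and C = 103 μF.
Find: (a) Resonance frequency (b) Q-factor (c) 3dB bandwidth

Step 1 — Resonance: ω₀ = 1/√(LC) = 1/√(0.0433·0.000103) = 473.5 rad/s.
Step 2 — f₀ = ω₀/(2π) = 75.36 Hz.
Step 3 — Parallel Q: Q = R/(ω₀L) = 10.7/(473.5·0.0433) = 0.5219.
Step 4 — Bandwidth: Δω = ω₀/Q = 907.4 rad/s; BW = Δω/(2π) = 144.4 Hz.

(a) f₀ = 75.36 Hz  (b) Q = 0.5219  (c) BW = 144.4 Hz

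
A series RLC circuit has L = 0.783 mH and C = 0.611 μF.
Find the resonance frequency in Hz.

Step 1 — Resonance condition Im(Z)=0 gives ω₀ = 1/√(LC).
Step 2 — ω₀ = 1/√(0.000783·6.11e-07) = 4.572e+04 rad/s.
Step 3 — f₀ = ω₀/(2π) = 7276 Hz.

f₀ = 7276 Hz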